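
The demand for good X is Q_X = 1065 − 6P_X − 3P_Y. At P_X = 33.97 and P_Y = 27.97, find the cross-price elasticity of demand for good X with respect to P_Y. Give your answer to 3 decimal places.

At P_X = 33.97 and P_Y = 27.97: Q_X = 777.27.
∂Q_X/∂P_Y = -3.
ε = (∂Q_X/∂P_Y)(P_Y/Q_X) = -3 × (27.97/777.27) ≈ -0.108.

-0.108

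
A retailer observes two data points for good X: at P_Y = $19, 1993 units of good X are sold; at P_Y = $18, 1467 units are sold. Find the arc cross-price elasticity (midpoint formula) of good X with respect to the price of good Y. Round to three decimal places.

ΔQ_X = 1467 − 1993 = -526; ΔP_Y = 18 − 19 = -1.
Midpoints: Q̄_X = 1730.0, P̄_Y = 18.50.
ε = (ΔQ_X/Q̄_X)/(ΔP_Y/P̄_Y) = (-526/1730.0)/(-1/18.50) ≈ 5.625.

5.625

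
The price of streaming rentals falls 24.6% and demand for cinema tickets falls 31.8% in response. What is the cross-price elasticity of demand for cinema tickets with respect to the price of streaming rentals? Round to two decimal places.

1.29

ε = (%ΔQ of cinema tickets) / (%ΔP of streaming rentals) = (-31.8%) / (-24.6%) ≈ 1.29.
Positive cross-price elasticity: substitutes.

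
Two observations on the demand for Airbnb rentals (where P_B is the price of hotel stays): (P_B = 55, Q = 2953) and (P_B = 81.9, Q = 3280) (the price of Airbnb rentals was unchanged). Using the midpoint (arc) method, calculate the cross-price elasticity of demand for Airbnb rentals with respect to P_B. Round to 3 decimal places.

ΔQ_A = 3280 − 2953 = 327; ΔP_B = 81.9 − 55 = 26.9.
Midpoints: Q̄_A = 3116.5, P̄_B = 68.45.
ε = (ΔQ_A/Q̄_A)/(ΔP_B/P̄_B) = (327/3116.5)/(26.9/68.45) ≈ 0.267.
ε > 0: Airbnb rentals and hotel stays are substitutes.

0.267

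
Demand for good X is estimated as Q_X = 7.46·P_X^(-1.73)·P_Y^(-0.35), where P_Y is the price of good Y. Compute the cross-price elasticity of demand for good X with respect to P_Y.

In a log-linear (constant-elasticity) demand function, the coefficient on the exponent of P_Y is the cross-price elasticity.
ε = -0.35. Negative, so good X and good Y are complements.

-0.35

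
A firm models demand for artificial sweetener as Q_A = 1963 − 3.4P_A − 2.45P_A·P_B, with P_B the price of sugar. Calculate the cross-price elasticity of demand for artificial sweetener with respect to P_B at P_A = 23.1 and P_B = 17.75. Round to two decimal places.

-1.14

At P_A = 23.1 and P_B = 17.75: Q_A = 879.899.
∂Q_A/∂P_B = -2.45P_A = -2.45(23.1) = -56.5950.
ε = (∂Q_A/∂P_B)(P_B/Q_A) = -56.5950 × (17.75/879.899) ≈ -1.14.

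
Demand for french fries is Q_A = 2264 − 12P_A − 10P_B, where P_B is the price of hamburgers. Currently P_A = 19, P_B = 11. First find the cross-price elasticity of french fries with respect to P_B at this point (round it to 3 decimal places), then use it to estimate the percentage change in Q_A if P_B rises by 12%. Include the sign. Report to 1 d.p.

-0.7%

At P_A = 19, P_B = 11: Q_A = 1926.
∂Q_A/∂P_B = -10.
ε = (∂Q_A/∂P_B)(P_B/Q_A) = -10.0000 × 11/1926 ≈ -0.057.
%ΔQ_A ≈ ε × %ΔP_B = -0.057 × (12%) = -0.7%.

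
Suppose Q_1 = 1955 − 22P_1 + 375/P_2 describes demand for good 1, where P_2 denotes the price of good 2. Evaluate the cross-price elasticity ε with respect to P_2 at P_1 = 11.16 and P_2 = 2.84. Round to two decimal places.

At P_1 = 11.16 and P_2 = 2.84: Q_1 = 1841.522.
∂Q_1/∂P_2 = −375/P_2² = -46.4938.
ε = (∂Q_1/∂P_2)(P_2/Q_1) = -46.4938 × (2.84/1841.522) ≈ -0.07.
ε < 0: complements.

-0.07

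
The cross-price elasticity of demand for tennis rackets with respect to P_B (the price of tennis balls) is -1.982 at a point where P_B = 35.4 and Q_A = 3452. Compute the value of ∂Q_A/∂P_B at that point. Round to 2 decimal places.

ε = (∂Q_A/∂P_B)·(P_B/Q_A) ⇒ ∂Q_A/∂P_B = ε·Q_A/P_B = -1.982 × 3452/35.4 ≈ -193.27.

-193.27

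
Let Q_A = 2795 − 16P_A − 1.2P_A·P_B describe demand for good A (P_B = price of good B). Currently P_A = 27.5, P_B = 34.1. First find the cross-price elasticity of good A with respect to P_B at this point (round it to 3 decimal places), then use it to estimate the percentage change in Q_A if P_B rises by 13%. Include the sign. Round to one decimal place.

-11.9%

At P_A = 27.5, P_B = 34.1: Q_A = 1229.7.
∂Q_A/∂P_B = -1.2P_A = -33.0000.
ε = (∂Q_A/∂P_B)(P_B/Q_A) = -33.0000 × 34.1/1229.7 ≈ -0.915.
%ΔQ_A ≈ ε × %ΔP_B = -0.915 × (13%) = -11.9%.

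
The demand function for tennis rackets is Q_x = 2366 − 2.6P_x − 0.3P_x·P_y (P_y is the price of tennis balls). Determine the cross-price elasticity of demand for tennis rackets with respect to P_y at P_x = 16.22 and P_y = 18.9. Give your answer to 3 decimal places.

At P_x = 16.22 and P_y = 18.9: Q_x = 2231.861.
∂Q_x/∂P_y = -0.3P_x = -0.3(16.22) = -4.8660.
ε = (∂Q_x/∂P_y)(P_y/Q_x) = -4.8660 × (18.9/2231.861) ≈ -0.041.
ε < 0: complements.

-0.041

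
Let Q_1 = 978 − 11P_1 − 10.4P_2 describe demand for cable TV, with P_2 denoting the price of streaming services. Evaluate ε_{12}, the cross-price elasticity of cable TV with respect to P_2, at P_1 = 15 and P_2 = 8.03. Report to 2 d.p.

At P_1 = 15 and P_2 = 8.03: Q_1 = 729.488.
∂Q_1/∂P_2 = -10.4.
ε = (∂Q_1/∂P_2)(P_2/Q_1) = -10.4 × (8.03/729.488) ≈ -0.11.

-0.11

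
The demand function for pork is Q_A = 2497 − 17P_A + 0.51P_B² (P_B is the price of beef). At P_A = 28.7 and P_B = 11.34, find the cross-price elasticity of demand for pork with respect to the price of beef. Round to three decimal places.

0.063

At P_A = 28.7 and P_B = 11.34: Q_A = 2074.684.
∂Q_A/∂P_B = 1.02P_B = 1.02(11.34) = 11.5668.
ε = (∂Q_A/∂P_B)(P_B/Q_A) = 11.5668 × (11.34/2074.684) ≈ 0.063.
ε > 0: substitutes.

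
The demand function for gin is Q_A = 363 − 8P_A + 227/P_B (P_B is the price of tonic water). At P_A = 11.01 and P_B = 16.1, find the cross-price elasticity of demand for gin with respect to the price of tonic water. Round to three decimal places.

At P_A = 11.01 and P_B = 16.1: Q_A = 289.019.
∂Q_A/∂P_B = −227/P_B² = -0.8757.
ε = (∂Q_A/∂P_B)(P_B/Q_A) = -0.8757 × (16.1/289.019) ≈ -0.049.

-0.049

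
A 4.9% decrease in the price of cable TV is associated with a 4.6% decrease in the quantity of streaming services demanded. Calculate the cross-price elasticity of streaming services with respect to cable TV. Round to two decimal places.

ε = (%ΔQ of streaming services) / (%ΔP of cable TV) = (-4.6%) / (-4.9%) ≈ 0.94.
Positive cross-price elasticity: substitutes.

0.94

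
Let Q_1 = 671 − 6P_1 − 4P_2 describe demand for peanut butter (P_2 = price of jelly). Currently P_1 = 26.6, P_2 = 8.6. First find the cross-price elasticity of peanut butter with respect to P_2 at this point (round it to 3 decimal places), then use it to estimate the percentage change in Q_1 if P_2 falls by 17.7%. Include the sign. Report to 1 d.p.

1.3%

At P_1 = 26.6, P_2 = 8.6: Q_1 = 477.
∂Q_1/∂P_2 = -4.
ε = (∂Q_1/∂P_2)(P_2/Q_1) = -4.0000 × 8.6/477 ≈ -0.072.
%ΔQ_1 ≈ ε × %ΔP_2 = -0.072 × (-17.7%) = 1.3%.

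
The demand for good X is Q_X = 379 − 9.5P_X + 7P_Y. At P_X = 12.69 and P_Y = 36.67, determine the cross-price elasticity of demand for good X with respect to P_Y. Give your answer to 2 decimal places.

At P_X = 12.69 and P_Y = 36.67: Q_X = 515.135.
∂Q_X/∂P_Y = 7.
ε = (∂Q_X/∂P_Y)(P_Y/Q_X) = 7 × (36.67/515.135) ≈ 0.50.
Since ε > 0, good X and good Y are substitutes.

0.50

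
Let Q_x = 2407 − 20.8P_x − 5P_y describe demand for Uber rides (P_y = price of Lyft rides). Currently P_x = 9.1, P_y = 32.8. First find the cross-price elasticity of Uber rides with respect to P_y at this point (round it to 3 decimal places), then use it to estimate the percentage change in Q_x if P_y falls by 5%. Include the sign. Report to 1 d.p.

At P_x = 9.1, P_y = 32.8: Q_x = 2053.72.
∂Q_x/∂P_y = -5.
ε = (∂Q_x/∂P_y)(P_y/Q_x) = -5.0000 × 32.8/2053.72 ≈ -0.080.
%ΔQ_x ≈ ε × %ΔP_y = -0.080 × (-5%) = 0.4%.

0.4%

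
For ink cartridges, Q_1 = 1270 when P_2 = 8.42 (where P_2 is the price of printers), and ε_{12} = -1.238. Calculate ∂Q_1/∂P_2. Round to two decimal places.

ε = (∂Q_1/∂P_2)·(P_2/Q_1) ⇒ ∂Q_1/∂P_2 = ε·Q_1/P_2 = -1.238 × 1270/8.42 ≈ -186.73.

-186.73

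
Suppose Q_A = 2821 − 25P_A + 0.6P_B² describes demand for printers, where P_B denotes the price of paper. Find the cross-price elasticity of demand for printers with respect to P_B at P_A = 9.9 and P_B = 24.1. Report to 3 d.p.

At P_A = 9.9 and P_B = 24.1: Q_A = 2921.986.
∂Q_A/∂P_B = 1.2P_B = 1.2(24.1) = 28.9200.
ε = (∂Q_A/∂P_B)(P_B/Q_A) = 28.9200 × (24.1/2921.986) ≈ 0.239.

0.239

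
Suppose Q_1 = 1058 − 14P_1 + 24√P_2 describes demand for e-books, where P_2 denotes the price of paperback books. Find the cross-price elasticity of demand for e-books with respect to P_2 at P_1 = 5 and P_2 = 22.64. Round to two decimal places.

At P_1 = 5 and P_2 = 22.64: Q_1 = 1102.196.
∂Q_1/∂P_2 = 24/(2√P_2) = 24/(2√22.64) = 2.5220.
ε = (∂Q_1/∂P_2)(P_2/Q_1) = 2.5220 × (22.64/1102.196) ≈ 0.05.

0.05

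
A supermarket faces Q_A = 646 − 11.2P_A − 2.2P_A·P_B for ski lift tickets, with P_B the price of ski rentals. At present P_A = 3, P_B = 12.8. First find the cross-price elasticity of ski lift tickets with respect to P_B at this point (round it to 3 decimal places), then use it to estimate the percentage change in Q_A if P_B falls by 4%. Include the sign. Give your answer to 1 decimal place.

At P_A = 3, P_B = 12.8: Q_A = 527.92.
∂Q_A/∂P_B = -2.2P_A = -6.6000.
ε = (∂Q_A/∂P_B)(P_B/Q_A) = -6.6000 × 12.8/527.92 ≈ -0.160.
%ΔQ_A ≈ ε × %ΔP_B = -0.160 × (-4%) = 0.6%.

0.6%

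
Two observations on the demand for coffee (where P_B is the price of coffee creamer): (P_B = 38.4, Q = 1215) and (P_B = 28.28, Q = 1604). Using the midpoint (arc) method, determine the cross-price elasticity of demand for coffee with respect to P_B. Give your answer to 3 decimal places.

-0.909

ΔQ_A = 1604 − 1215 = 389; ΔP_B = 28.28 − 38.4 = -10.12.
Midpoints: Q̄_A = 1409.5, P̄_B = 33.34.
ε = (ΔQ_A/Q̄_A)/(ΔP_B/P̄_B) = (389/1409.5)/(-10.12/33.34) ≈ -0.909.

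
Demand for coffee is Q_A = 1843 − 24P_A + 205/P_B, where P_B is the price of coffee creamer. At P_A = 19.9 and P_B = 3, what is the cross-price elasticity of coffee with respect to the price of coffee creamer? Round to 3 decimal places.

At P_A = 19.9 and P_B = 3: Q_A = 1433.733.
∂Q_A/∂P_B = −205/P_B² = -22.7778.
ε = (∂Q_A/∂P_B)(P_B/Q_A) = -22.7778 × (3/1433.733) ≈ -0.048.
ε < 0: complements.

-0.048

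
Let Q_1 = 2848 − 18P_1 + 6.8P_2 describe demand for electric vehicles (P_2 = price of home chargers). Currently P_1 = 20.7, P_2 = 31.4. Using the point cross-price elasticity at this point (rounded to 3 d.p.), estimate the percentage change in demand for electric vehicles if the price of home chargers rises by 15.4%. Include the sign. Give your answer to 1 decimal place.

At P_1 = 20.7, P_2 = 31.4: Q_1 = 2688.92.
∂Q_1/∂P_2 = 6.8.
ε = (∂Q_1/∂P_2)(P_2/Q_1) = 6.8000 × 31.4/2688.92 ≈ 0.079.
%ΔQ_1 ≈ ε × %ΔP_2 = 0.079 × (15.4%) = 1.2%.

1.2%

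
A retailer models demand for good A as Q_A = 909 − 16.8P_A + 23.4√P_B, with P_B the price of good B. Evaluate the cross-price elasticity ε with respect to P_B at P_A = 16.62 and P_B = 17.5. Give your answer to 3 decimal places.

0.067

At P_A = 16.62 and P_B = 17.5: Q_A = 727.673.
∂Q_A/∂P_B = 23.4/(2√P_B) = 23.4/(2√17.5) = 2.7968.
ε = (∂Q_A/∂P_B)(P_B/Q_A) = 2.7968 × (17.5/727.673) ≈ 0.067.
ε > 0: substitutes.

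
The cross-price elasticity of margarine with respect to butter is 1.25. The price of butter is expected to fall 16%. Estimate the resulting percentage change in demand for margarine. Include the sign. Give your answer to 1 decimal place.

%ΔQ ≈ ε × %ΔP of butter = 1.25 × (-16%) = -20.0%.

-20.0%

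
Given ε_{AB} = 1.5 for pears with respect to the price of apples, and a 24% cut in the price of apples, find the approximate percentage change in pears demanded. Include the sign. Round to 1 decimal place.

-36.0%

%ΔQ ≈ ε × %ΔP of apples = 1.5 × (-24%) = -36.0%.
Demand for pears falls by about 36.0%.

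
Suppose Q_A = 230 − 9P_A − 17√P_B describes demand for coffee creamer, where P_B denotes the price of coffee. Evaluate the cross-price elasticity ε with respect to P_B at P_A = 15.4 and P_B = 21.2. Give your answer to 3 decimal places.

At P_A = 15.4 and P_B = 21.2: Q_A = 13.126.
∂Q_A/∂P_B = -17/(2√P_B) = -17/(2√21.2) = -1.8461.
ε = (∂Q_A/∂P_B)(P_B/Q_A) = -1.8461 × (21.2/13.126) ≈ -2.982.

-2.982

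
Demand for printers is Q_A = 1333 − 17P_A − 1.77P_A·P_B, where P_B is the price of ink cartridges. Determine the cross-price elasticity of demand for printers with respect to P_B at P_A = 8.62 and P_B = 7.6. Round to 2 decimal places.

-0.11

At P_A = 8.62 and P_B = 7.6: Q_A = 1070.504.
∂Q_A/∂P_B = -1.77P_A = -1.77(8.62) = -15.2574.
ε = (∂Q_A/∂P_B)(P_B/Q_A) = -15.2574 × (7.6/1070.504) ≈ -0.11.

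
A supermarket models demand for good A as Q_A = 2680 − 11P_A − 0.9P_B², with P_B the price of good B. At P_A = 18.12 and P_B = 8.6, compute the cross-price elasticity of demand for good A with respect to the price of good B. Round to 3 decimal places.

At P_A = 18.12 and P_B = 8.6: Q_A = 2414.116.
∂Q_A/∂P_B = -1.8P_B = -1.8(8.6) = -15.4800.
ε = (∂Q_A/∂P_B)(P_B/Q_A) = -15.4800 × (8.6/2414.116) ≈ -0.055.
ε < 0: complements.

-0.055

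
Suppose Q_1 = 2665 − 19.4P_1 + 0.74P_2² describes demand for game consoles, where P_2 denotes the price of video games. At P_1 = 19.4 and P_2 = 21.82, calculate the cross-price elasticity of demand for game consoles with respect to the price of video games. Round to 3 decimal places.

0.267

At P_1 = 19.4 and P_2 = 21.82: Q_1 = 2640.963.
∂Q_1/∂P_2 = 1.48P_2 = 1.48(21.82) = 32.2936.
ε = (∂Q_1/∂P_2)(P_2/Q_1) = 32.2936 × (21.82/2640.963) ≈ 0.267.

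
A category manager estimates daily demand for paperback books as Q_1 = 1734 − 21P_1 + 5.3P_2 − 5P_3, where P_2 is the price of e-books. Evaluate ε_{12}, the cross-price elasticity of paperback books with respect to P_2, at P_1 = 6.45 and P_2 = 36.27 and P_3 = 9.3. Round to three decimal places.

0.110

At P_1 = 6.45 and P_2 = 36.27 and P_3 = 9.3: Q_1 = 1744.281.
∂Q_1/∂P_2 = 5.3.
ε = (∂Q_1/∂P_2)(P_2/Q_1) = 5.3 × (36.27/1744.281) ≈ 0.110.
Since ε > 0, paperback books and e-books are substitutes.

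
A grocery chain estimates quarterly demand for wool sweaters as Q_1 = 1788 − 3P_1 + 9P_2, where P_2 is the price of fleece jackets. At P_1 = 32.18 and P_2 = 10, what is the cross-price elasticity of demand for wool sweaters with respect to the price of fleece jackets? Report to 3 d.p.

0.051

At P_1 = 32.18 and P_2 = 10: Q_1 = 1781.46.
∂Q_1/∂P_2 = 9.
ε = (∂Q_1/∂P_2)(P_2/Q_1) = 9 × (10/1781.46) ≈ 0.051.
Since ε > 0, wool sweaters and fleece jackets are substitutes.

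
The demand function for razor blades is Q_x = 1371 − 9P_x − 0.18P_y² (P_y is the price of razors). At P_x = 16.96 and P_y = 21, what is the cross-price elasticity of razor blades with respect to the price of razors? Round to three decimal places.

At P_x = 16.96 and P_y = 21: Q_x = 1138.98.
∂Q_x/∂P_y = -0.36P_y = -0.36(21) = -7.5600.
ε = (∂Q_x/∂P_y)(P_y/Q_x) = -7.5600 × (21/1138.98) ≈ -0.139.

-0.139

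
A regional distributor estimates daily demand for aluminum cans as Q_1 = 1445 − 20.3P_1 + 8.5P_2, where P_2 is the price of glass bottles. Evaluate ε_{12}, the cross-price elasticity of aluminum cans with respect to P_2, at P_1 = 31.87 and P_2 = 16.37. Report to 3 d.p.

0.148

At P_1 = 31.87 and P_2 = 16.37: Q_1 = 937.184.
∂Q_1/∂P_2 = 8.5.
ε = (∂Q_1/∂P_2)(P_2/Q_1) = 8.5 × (16.37/937.184) ≈ 0.148.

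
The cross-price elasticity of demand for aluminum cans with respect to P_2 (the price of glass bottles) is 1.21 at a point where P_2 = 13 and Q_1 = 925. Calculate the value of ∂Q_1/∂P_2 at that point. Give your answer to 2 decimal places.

86.10

ε = (∂Q_1/∂P_2)·(P_2/Q_1) ⇒ ∂Q_1/∂P_2 = ε·Q_1/P_2 = 1.21 × 925/13 ≈ 86.10.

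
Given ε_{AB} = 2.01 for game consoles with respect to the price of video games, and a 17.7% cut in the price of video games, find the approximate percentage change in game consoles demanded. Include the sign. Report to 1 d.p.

-35.6%

%ΔQ ≈ ε × %ΔP of video games = 2.01 × (-17.7%) = -35.6%.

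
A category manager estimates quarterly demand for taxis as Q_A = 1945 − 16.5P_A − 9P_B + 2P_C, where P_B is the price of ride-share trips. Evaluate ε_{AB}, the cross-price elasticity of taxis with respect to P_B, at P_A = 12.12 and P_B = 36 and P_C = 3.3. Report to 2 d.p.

-0.23

At P_A = 12.12 and P_B = 36 and P_C = 3.3: Q_A = 1427.62.
∂Q_A/∂P_B = -9.
ε = (∂Q_A/∂P_B)(P_B/Q_A) = -9 × (36/1427.62) ≈ -0.23.
Since ε < 0, taxis and ride-share trips are complements.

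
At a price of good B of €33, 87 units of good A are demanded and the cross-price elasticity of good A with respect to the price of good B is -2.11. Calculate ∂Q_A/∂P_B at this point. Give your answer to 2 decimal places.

ε = (∂Q_A/∂P_B)·(P_B/Q_A) ⇒ ∂Q_A/∂P_B = ε·Q_A/P_B = -2.11 × 87/33 ≈ -5.56.

-5.56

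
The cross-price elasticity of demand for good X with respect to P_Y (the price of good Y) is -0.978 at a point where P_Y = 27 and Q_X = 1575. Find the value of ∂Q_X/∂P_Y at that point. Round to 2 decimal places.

-57.05

ε = (∂Q_X/∂P_Y)·(P_Y/Q_X) ⇒ ∂Q_X/∂P_Y = ε·Q_X/P_Y = -0.978 × 1575/27 ≈ -57.05.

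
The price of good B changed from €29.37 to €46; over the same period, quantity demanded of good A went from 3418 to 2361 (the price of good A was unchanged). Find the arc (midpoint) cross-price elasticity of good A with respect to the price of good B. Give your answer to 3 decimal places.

-0.829

ΔQ_A = 2361 − 3418 = -1057; ΔP_B = 46 − 29.37 = 16.63.
Midpoints: Q̄_A = 2889.5, P̄_B = 37.69.
ε = (ΔQ_A/Q̄_A)/(ΔP_B/P̄_B) = (-1057/2889.5)/(16.63/37.69) ≈ -0.829.
ε < 0: good A and good B are complements.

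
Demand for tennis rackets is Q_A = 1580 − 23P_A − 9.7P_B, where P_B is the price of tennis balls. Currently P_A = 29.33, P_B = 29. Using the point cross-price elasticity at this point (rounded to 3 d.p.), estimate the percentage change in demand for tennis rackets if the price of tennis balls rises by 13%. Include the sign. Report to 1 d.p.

At P_A = 29.33, P_B = 29: Q_A = 624.11.
∂Q_A/∂P_B = -9.7.
ε = (∂Q_A/∂P_B)(P_B/Q_A) = -9.7000 × 29/624.11 ≈ -0.451.
%ΔQ_A ≈ ε × %ΔP_B = -0.451 × (13%) = -5.9%.

-5.9%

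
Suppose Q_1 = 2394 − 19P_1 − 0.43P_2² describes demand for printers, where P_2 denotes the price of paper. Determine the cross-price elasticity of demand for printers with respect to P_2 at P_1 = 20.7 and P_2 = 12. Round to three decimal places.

-0.064

At P_1 = 20.7 and P_2 = 12: Q_1 = 1938.78.
∂Q_1/∂P_2 = -0.86P_2 = -0.86(12) = -10.3200.
ε = (∂Q_1/∂P_2)(P_2/Q_1) = -10.3200 × (12/1938.78) ≈ -0.064.
ε < 0: complements.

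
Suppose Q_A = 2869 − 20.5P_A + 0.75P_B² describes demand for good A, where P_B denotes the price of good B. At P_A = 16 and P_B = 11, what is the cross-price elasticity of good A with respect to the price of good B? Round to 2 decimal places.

At P_A = 16 and P_B = 11: Q_A = 2631.75.
∂Q_A/∂P_B = 1.5P_B = 1.5(11) = 16.5000.
ε = (∂Q_A/∂P_B)(P_B/Q_A) = 16.5000 × (11/2631.75) ≈ 0.07.

0.07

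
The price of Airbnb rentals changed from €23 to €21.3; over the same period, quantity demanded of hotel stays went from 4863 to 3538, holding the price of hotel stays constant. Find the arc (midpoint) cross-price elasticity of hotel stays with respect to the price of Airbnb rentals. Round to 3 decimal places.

ΔQ_A = 3538 − 4863 = -1325; ΔP_B = 21.3 − 23 = -1.7.
Midpoints: Q̄_A = 4200.5, P̄_B = 22.15.
ε = (ΔQ_A/Q̄_A)/(ΔP_B/P̄_B) = (-1325/4200.5)/(-1.7/22.15) ≈ 4.110.

4.110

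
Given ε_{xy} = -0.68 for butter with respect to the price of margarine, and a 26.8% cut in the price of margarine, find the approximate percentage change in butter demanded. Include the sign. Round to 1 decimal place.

%ΔQ ≈ ε × %ΔP of margarine = -0.68 × (-26.8%) = 18.2%.
Demand for butter rises by about 18.2%.

18.2%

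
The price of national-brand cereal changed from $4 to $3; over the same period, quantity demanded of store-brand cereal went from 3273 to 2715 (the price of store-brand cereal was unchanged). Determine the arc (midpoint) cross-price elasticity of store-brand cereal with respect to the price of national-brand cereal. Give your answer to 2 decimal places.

ΔQ_A = 2715 − 3273 = -558; ΔP_B = 3 − 4 = -1.
Midpoints: Q̄_A = 2994.0, P̄_B = 3.50.
ε = (ΔQ_A/Q̄_A)/(ΔP_B/P̄_B) = (-558/2994.0)/(-1/3.50) ≈ 0.65.
ε > 0: store-brand cereal and national-brand cereal are substitutes.

0.65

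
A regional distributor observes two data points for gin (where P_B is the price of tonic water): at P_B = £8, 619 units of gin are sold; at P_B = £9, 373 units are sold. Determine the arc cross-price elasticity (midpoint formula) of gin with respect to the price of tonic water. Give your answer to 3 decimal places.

ΔQ_A = 373 − 619 = -246; ΔP_B = 9 − 8 = 1.
Midpoints: Q̄_A = 496.0, P̄_B = 8.50.
ε = (ΔQ_A/Q̄_A)/(ΔP_B/P̄_B) = (-246/496.0)/(1/8.50) ≈ -4.216.

-4.216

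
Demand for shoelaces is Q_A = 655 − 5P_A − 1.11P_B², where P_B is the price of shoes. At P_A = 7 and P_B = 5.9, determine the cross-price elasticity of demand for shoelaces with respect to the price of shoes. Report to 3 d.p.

At P_A = 7 and P_B = 5.9: Q_A = 581.361.
∂Q_A/∂P_B = -2.22P_B = -2.22(5.9) = -13.0980.
ε = (∂Q_A/∂P_B)(P_B/Q_A) = -13.0980 × (5.9/581.361) ≈ -0.133.
ε < 0: complements.

-0.133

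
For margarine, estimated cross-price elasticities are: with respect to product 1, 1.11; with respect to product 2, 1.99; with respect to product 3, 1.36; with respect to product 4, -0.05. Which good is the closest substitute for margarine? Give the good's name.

Substitutes have ε > 0. Among the positive values, 1.99 (product 2) is largest.

product 2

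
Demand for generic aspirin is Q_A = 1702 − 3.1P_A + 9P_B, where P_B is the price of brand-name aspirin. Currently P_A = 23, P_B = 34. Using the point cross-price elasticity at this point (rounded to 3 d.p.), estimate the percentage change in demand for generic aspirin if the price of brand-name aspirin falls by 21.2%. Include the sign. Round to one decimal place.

-3.3%

At P_A = 23, P_B = 34: Q_A = 1936.7.
∂Q_A/∂P_B = 9.
ε = (∂Q_A/∂P_B)(P_B/Q_A) = 9.0000 × 34/1936.7 ≈ 0.158.
%ΔQ_A ≈ ε × %ΔP_B = 0.158 × (-21.2%) = -3.3%.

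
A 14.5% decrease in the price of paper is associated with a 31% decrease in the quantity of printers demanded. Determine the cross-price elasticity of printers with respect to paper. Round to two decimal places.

ε = (%ΔQ of printers) / (%ΔP of paper) = (-31%) / (-14.5%) ≈ 2.14.
Positive cross-price elasticity: substitutes.

2.14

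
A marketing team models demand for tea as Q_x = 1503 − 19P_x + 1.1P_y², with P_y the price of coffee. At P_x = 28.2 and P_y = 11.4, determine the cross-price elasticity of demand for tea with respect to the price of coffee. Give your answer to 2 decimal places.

0.26

At P_x = 28.2 and P_y = 11.4: Q_x = 1110.156.
∂Q_x/∂P_y = 2.2P_y = 2.2(11.4) = 25.0800.
ε = (∂Q_x/∂P_y)(P_y/Q_x) = 25.0800 × (11.4/1110.156) ≈ 0.26.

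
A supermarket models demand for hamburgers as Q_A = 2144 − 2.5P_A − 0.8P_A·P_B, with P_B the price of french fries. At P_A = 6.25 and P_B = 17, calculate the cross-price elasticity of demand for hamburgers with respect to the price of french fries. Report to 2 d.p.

At P_A = 6.25 and P_B = 17: Q_A = 2043.375.
∂Q_A/∂P_B = -0.8P_A = -0.8(6.25) = -5.0000.
ε = (∂Q_A/∂P_B)(P_B/Q_A) = -5.0000 × (17/2043.375) ≈ -0.04.
ε < 0: complements.

-0.04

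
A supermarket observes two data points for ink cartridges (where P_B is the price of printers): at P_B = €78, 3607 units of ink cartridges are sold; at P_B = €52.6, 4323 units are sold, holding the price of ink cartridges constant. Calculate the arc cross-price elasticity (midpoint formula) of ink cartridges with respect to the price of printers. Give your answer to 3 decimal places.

ΔQ_A = 4323 − 3607 = 716; ΔP_B = 52.6 − 78 = -25.4.
Midpoints: Q̄_A = 3965.0, P̄_B = 65.30.
ε = (ΔQ_A/Q̄_A)/(ΔP_B/P̄_B) = (716/3965.0)/(-25.4/65.30) ≈ -0.464.

-0.464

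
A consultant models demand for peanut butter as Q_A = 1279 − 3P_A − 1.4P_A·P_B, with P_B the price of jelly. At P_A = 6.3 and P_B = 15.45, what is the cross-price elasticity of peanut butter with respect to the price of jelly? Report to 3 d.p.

-0.121

At P_A = 6.3 and P_B = 15.45: Q_A = 1123.831.
∂Q_A/∂P_B = -1.4P_A = -1.4(6.3) = -8.8200.
ε = (∂Q_A/∂P_B)(P_B/Q_A) = -8.8200 × (15.45/1123.831) ≈ -0.121.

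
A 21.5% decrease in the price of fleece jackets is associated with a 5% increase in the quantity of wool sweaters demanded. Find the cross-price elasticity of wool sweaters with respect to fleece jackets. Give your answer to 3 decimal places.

-0.233

ε = (%ΔQ of wool sweaters) / (%ΔP of fleece jackets) = (5%) / (-21.5%) ≈ -0.233.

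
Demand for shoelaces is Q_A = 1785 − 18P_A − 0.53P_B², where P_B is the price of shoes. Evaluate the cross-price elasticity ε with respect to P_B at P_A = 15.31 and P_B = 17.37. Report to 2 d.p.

At P_A = 15.31 and P_B = 17.37: Q_A = 1349.510.
∂Q_A/∂P_B = -1.06P_B = -1.06(17.37) = -18.4122.
ε = (∂Q_A/∂P_B)(P_B/Q_A) = -18.4122 × (17.37/1349.510) ≈ -0.24.
ε < 0: complements.

-0.24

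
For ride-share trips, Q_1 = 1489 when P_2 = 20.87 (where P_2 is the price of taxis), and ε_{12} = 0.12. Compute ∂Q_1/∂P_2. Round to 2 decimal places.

ε = (∂Q_1/∂P_2)·(P_2/Q_1) ⇒ ∂Q_1/∂P_2 = ε·Q_1/P_2 = 0.12 × 1489/20.87 ≈ 8.56.

8.56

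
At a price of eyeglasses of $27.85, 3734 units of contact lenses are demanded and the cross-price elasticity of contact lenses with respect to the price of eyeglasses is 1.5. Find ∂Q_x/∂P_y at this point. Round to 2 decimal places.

ε = (∂Q_x/∂P_y)·(P_y/Q_x) ⇒ ∂Q_x/∂P_y = ε·Q_x/P_y = 1.5 × 3734/27.85 ≈ 201.11.

201.11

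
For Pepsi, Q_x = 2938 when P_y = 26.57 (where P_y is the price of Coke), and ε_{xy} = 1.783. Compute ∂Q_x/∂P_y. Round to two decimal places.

ε = (∂Q_x/∂P_y)·(P_y/Q_x) ⇒ ∂Q_x/∂P_y = ε·Q_x/P_y = 1.783 × 2938/26.57 ≈ 197.16.

197.16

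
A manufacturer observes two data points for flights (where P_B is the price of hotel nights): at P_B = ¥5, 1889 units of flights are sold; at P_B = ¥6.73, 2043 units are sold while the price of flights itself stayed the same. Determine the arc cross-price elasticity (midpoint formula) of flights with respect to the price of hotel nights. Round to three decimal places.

0.266

ΔQ_A = 2043 − 1889 = 154; ΔP_B = 6.73 − 5 = 1.73.
Midpoints: Q̄_A = 1966.0, P̄_B = 5.87.
ε = (ΔQ_A/Q̄_A)/(ΔP_B/P̄_B) = (154/1966.0)/(1.73/5.87) ≈ 0.266.
ε > 0: flights and hotel nights are substitutes.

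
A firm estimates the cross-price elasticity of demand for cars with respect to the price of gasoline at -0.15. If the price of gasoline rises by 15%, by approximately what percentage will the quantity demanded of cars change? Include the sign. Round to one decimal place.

-2.3%

%ΔQ ≈ ε × %ΔP of gasoline = -0.15 × (15%) = -2.3%.
Demand for cars falls by about 2.3%.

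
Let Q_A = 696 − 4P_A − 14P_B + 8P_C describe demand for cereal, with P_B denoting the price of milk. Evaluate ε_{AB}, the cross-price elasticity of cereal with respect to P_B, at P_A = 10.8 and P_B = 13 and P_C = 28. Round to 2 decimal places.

At P_A = 10.8 and P_B = 13 and P_C = 28: Q_A = 694.8.
∂Q_A/∂P_B = -14.
ε = (∂Q_A/∂P_B)(P_B/Q_A) = -14 × (13/694.8) ≈ -0.26.

-0.26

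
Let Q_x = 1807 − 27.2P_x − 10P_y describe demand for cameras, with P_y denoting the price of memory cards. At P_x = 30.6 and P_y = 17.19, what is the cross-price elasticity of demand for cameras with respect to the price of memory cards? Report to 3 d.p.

At P_x = 30.6 and P_y = 17.19: Q_x = 802.78.
∂Q_x/∂P_y = -10.
ε = (∂Q_x/∂P_y)(P_y/Q_x) = -10 × (17.19/802.78) ≈ -0.214.
Since ε < 0, cameras and memory cards are complements.

-0.214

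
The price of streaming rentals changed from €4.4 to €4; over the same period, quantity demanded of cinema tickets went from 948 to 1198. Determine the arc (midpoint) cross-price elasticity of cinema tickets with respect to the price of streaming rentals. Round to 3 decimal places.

ΔQ_A = 1198 − 948 = 250; ΔP_B = 4 − 4.4 = -0.4.
Midpoints: Q̄_A = 1073.0, P̄_B = 4.20.
ε = (ΔQ_A/Q̄_A)/(ΔP_B/P̄_B) = (250/1073.0)/(-0.4/4.20) ≈ -2.446.

-2.446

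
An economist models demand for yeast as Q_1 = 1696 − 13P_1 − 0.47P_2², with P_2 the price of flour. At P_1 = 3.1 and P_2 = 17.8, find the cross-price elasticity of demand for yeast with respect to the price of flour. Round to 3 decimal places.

At P_1 = 3.1 and P_2 = 17.8: Q_1 = 1506.785.
∂Q_1/∂P_2 = -0.94P_2 = -0.94(17.8) = -16.7320.
ε = (∂Q_1/∂P_2)(P_2/Q_1) = -16.7320 × (17.8/1506.785) ≈ -0.198.

-0.198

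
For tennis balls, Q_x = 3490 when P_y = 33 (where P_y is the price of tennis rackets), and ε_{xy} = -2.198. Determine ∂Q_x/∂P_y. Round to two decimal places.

ε = (∂Q_x/∂P_y)·(P_y/Q_x) ⇒ ∂Q_x/∂P_y = ε·Q_x/P_y = -2.198 × 3490/33 ≈ -232.46.

-232.46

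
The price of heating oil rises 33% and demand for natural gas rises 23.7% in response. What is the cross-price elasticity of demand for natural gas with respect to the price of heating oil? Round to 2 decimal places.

ε = (%ΔQ of natural gas) / (%ΔP of heating oil) = (23.7%) / (33%) ≈ 0.72.

0.72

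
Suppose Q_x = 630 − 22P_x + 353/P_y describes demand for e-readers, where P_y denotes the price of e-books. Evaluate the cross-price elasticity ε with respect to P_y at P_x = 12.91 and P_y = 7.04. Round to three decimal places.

At P_x = 12.91 and P_y = 7.04: Q_x = 396.122.
∂Q_x/∂P_y = −353/P_y² = -7.1224.
ε = (∂Q_x/∂P_y)(P_y/Q_x) = -7.1224 × (7.04/396.122) ≈ -0.127.

-0.127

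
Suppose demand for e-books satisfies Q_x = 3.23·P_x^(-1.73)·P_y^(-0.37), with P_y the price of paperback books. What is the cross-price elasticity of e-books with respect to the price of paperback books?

-0.37

In a log-linear (constant-elasticity) demand function, the coefficient on the exponent of P_y is the cross-price elasticity.
ε = -0.37. Negative, so e-books and paperback books are complements.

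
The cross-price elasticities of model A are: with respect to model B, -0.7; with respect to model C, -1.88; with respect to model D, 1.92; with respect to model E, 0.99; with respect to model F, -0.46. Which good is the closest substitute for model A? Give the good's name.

model D

Substitutes have ε > 0. Among the positive values, 1.92 (model D) is largest.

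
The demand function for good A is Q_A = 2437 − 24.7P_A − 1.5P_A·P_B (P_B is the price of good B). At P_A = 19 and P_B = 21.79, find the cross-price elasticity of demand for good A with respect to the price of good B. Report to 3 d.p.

At P_A = 19 and P_B = 21.79: Q_A = 1346.685.
∂Q_A/∂P_B = -1.5P_A = -1.5(19) = -28.5000.
ε = (∂Q_A/∂P_B)(P_B/Q_A) = -28.5000 × (21.79/1346.685) ≈ -0.461.

-0.461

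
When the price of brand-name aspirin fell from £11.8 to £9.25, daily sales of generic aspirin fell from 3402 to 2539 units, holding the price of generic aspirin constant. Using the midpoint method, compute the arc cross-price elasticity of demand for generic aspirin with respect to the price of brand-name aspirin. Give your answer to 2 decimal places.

ΔQ_A = 2539 − 3402 = -863; ΔP_B = 9.25 − 11.8 = -2.55.
Midpoints: Q̄_A = 2970.5, P̄_B = 10.53.
ε = (ΔQ_A/Q̄_A)/(ΔP_B/P̄_B) = (-863/2970.5)/(-2.55/10.53) ≈ 1.20.
ε > 0: generic aspirin and brand-name aspirin are substitutes.

1.20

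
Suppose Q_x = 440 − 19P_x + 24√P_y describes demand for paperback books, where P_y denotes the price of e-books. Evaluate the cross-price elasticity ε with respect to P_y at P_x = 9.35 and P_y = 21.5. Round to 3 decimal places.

At P_x = 9.35 and P_y = 21.5: Q_x = 373.633.
∂Q_x/∂P_y = 24/(2√P_y) = 24/(2√21.5) = 2.5880.
ε = (∂Q_x/∂P_y)(P_y/Q_x) = 2.5880 × (21.5/373.633) ≈ 0.149.
ε > 0: substitutes.

0.149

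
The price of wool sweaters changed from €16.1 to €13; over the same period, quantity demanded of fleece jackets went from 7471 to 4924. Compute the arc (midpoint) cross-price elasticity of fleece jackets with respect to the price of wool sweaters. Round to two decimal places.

1.93

ΔQ_A = 4924 − 7471 = -2547; ΔP_B = 13 − 16.1 = -3.1.
Midpoints: Q̄_A = 6197.5, P̄_B = 14.55.
ε = (ΔQ_A/Q̄_A)/(ΔP_B/P̄_B) = (-2547/6197.5)/(-3.1/14.55) ≈ 1.93.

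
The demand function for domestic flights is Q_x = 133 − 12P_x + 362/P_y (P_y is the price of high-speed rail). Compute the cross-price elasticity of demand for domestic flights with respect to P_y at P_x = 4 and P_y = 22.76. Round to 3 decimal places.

-0.158

At P_x = 4 and P_y = 22.76: Q_x = 100.905.
∂Q_x/∂P_y = −362/P_y² = -0.6988.
ε = (∂Q_x/∂P_y)(P_y/Q_x) = -0.6988 × (22.76/100.905) ≈ -0.158.
ε < 0: complements.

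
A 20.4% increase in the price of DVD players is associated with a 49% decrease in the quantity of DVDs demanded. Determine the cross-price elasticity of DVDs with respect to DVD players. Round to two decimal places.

ε = (%ΔQ of DVDs) / (%ΔP of DVD players) = (-49%) / (20.4%) ≈ -2.40.
Negative cross-price elasticity: complements.

-2.40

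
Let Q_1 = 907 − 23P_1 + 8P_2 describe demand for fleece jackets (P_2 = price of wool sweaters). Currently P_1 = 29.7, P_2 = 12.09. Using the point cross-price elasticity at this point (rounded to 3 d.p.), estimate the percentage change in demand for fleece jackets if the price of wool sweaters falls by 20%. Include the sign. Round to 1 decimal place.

-6.0%

At P_1 = 29.7, P_2 = 12.09: Q_1 = 320.62.
∂Q_1/∂P_2 = 8.
ε = (∂Q_1/∂P_2)(P_2/Q_1) = 8.0000 × 12.09/320.62 ≈ 0.302.
%ΔQ_1 ≈ ε × %ΔP_2 = 0.302 × (-20%) = -6.0%.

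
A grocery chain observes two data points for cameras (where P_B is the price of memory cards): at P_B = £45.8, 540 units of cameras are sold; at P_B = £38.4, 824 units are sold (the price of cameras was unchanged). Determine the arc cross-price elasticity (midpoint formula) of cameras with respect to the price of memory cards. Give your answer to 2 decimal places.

ΔQ_A = 824 − 540 = 284; ΔP_B = 38.4 − 45.8 = -7.4.
Midpoints: Q̄_A = 682.0, P̄_B = 42.10.
ε = (ΔQ_A/Q̄_A)/(ΔP_B/P̄_B) = (284/682.0)/(-7.4/42.10) ≈ -2.37.

-2.37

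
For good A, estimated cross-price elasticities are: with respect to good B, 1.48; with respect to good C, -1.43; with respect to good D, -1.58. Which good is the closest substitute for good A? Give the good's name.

Substitutes have ε > 0. Among the positive values, 1.48 (good B) is largest.

good B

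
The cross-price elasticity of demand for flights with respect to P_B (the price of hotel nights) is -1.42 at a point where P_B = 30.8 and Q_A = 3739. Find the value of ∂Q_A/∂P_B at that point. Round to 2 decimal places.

-172.38

ε = (∂Q_A/∂P_B)·(P_B/Q_A) ⇒ ∂Q_A/∂P_B = ε·Q_A/P_B = -1.42 × 3739/30.8 ≈ -172.38.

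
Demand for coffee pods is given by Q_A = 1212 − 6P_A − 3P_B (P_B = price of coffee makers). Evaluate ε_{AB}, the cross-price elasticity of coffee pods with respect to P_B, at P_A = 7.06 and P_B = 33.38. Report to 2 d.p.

-0.09

At P_A = 7.06 and P_B = 33.38: Q_A = 1069.5.
∂Q_A/∂P_B = -3.
ε = (∂Q_A/∂P_B)(P_B/Q_A) = -3 × (33.38/1069.5) ≈ -0.09.
Since ε < 0, coffee pods and coffee makers are complements.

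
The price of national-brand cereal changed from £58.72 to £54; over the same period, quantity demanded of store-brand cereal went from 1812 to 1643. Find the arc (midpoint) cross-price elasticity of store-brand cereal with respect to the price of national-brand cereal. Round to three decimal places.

1.168

ΔQ_A = 1643 − 1812 = -169; ΔP_B = 54 − 58.72 = -4.72.
Midpoints: Q̄_A = 1727.5, P̄_B = 56.36.
ε = (ΔQ_A/Q̄_A)/(ΔP_B/P̄_B) = (-169/1727.5)/(-4.72/56.36) ≈ 1.168.
ε > 0: store-brand cereal and national-brand cereal are substitutes.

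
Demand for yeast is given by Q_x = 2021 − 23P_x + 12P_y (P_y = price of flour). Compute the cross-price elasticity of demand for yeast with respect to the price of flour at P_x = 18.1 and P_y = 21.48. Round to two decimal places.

0.14

At P_x = 18.1 and P_y = 21.48: Q_x = 1862.46.
∂Q_x/∂P_y = 12.
ε = (∂Q_x/∂P_y)(P_y/Q_x) = 12 × (21.48/1862.46) ≈ 0.14.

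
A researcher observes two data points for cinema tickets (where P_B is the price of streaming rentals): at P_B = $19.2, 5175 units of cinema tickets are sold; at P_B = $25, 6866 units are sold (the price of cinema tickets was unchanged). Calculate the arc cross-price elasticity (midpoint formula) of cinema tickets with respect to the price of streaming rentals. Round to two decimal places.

ΔQ_A = 6866 − 5175 = 1691; ΔP_B = 25 − 19.2 = 5.8.
Midpoints: Q̄_A = 6020.5, P̄_B = 22.10.
ε = (ΔQ_A/Q̄_A)/(ΔP_B/P̄_B) = (1691/6020.5)/(5.8/22.10) ≈ 1.07.

1.07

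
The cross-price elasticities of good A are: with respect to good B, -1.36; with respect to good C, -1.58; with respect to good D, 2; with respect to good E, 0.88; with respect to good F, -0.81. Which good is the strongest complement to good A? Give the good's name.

Complements have ε < 0. The most negative value is -1.58 (good C).

good C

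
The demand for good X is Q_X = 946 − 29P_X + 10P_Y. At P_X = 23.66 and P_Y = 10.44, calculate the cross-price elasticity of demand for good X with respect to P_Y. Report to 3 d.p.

At P_X = 23.66 and P_Y = 10.44: Q_X = 364.26.
∂Q_X/∂P_Y = 10.
ε = (∂Q_X/∂P_Y)(P_Y/Q_X) = 10 × (10.44/364.26) ≈ 0.287.
Since ε > 0, good X and good Y are substitutes.

0.287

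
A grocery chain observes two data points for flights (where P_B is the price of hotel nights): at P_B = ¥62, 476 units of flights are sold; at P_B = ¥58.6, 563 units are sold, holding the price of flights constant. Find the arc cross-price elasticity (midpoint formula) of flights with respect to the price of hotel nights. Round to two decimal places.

ΔQ_A = 563 − 476 = 87; ΔP_B = 58.6 − 62 = -3.4.
Midpoints: Q̄_A = 519.5, P̄_B = 60.30.
ε = (ΔQ_A/Q̄_A)/(ΔP_B/P̄_B) = (87/519.5)/(-3.4/60.30) ≈ -2.97.

-2.97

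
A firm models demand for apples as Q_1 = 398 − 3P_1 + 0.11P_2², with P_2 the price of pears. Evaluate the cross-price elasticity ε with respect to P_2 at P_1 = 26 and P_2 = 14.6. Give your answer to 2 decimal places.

0.14

At P_1 = 26 and P_2 = 14.6: Q_1 = 343.448.
∂Q_1/∂P_2 = 0.22P_2 = 0.22(14.6) = 3.2120.
ε = (∂Q_1/∂P_2)(P_2/Q_1) = 3.2120 × (14.6/343.448) ≈ 0.14.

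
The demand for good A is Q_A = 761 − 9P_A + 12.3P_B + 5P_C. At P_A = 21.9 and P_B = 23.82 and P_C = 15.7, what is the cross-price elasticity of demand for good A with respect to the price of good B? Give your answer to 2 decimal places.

0.31

At P_A = 21.9 and P_B = 23.82 and P_C = 15.7: Q_A = 935.386.
∂Q_A/∂P_B = 12.3.
ε = (∂Q_A/∂P_B)(P_B/Q_A) = 12.3 × (23.82/935.386) ≈ 0.31.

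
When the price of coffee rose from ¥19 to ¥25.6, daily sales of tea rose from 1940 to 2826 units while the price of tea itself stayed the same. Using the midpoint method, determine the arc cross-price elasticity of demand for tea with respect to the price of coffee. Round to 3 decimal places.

1.256

ΔQ_A = 2826 − 1940 = 886; ΔP_B = 25.6 − 19 = 6.6.
Midpoints: Q̄_A = 2383.0, P̄_B = 22.30.
ε = (ΔQ_A/Q̄_A)/(ΔP_B/P̄_B) = (886/2383.0)/(6.6/22.30) ≈ 1.256.
ε > 0: tea and coffee are substitutes.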